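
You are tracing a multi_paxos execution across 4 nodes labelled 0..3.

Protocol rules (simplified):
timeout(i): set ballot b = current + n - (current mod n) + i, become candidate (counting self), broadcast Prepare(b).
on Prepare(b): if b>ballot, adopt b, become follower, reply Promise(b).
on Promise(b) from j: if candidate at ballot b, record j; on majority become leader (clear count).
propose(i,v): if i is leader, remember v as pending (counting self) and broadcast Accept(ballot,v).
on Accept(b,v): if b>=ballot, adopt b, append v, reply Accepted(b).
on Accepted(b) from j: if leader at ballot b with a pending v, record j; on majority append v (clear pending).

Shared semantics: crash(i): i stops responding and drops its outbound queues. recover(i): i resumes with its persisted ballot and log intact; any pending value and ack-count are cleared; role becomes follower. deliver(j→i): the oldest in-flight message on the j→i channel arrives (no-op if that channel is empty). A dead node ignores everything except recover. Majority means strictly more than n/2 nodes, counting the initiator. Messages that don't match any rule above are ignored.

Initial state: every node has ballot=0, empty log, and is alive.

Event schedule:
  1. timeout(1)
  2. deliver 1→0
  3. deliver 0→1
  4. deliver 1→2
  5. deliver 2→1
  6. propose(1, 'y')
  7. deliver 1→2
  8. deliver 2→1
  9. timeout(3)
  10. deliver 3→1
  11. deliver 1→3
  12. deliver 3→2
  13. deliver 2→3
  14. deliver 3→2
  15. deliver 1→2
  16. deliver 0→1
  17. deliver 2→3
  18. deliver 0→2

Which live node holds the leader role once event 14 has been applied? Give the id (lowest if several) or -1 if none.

-1

1. timeout(1):  <1:cand b5 ->
2. deliver 1→0:  <0:foll b5 ->
3. deliver 0→1:  nop
4. deliver 1→2:  <2:foll b5 ->
5. deliver 2→1:  <1:lead b5 ->
6. propose(1,'y'):  nop
7. deliver 1→2:  <2:foll b5 y>
8. deliver 2→1:  nop
9. timeout(3):  <3:cand b7 ->
10. deliver 3→1:  <1:foll b7 ->
11. deliver 1→3:  nop
12. deliver 3→2:  <2:foll b7 y>
13. deliver 2→3:  nop
14. deliver 3→2:  nop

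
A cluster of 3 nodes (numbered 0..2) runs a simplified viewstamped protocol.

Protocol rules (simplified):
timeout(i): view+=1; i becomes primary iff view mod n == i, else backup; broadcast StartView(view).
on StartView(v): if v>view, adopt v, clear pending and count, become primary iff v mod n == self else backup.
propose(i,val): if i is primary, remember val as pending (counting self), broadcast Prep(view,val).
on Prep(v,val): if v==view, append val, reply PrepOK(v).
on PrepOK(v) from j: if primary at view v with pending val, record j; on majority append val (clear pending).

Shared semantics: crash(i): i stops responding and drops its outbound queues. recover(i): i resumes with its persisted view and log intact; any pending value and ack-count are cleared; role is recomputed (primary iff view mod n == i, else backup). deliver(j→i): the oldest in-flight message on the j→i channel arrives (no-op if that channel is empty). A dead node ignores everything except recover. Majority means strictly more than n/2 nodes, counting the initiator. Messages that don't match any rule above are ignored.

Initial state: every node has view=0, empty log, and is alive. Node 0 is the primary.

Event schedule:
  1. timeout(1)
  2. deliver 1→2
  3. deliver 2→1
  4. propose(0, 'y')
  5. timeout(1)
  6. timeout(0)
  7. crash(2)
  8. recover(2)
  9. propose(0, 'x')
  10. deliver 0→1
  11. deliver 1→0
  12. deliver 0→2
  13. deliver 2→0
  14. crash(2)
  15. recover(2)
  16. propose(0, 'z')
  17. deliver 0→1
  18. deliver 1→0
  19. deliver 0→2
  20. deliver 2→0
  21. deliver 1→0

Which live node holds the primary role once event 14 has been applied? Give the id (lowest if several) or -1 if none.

[1] timeout(1) → N1(prim v1 [-])
[2] deliver 1→2 → N2(back v1 [-])
[3] deliver 2→1 → ∅
[4] propose(0,'y') → ∅
[5] timeout(1) → N1(back v2 [-])
[6] timeout(0) → N0(back v1 [-])
[7] crash(2) → N2(✗back v1 [-])
[8] recover(2) → N2(back v1 [-])
[9] propose(0,'x') → ∅
[10] deliver 0→1 → ∅
[11] deliver 1→0 → ∅
[12] deliver 0→2 → ∅
[13] deliver 2→0 → ∅
[14] crash(2) → N2(✗back v1 [-])

-1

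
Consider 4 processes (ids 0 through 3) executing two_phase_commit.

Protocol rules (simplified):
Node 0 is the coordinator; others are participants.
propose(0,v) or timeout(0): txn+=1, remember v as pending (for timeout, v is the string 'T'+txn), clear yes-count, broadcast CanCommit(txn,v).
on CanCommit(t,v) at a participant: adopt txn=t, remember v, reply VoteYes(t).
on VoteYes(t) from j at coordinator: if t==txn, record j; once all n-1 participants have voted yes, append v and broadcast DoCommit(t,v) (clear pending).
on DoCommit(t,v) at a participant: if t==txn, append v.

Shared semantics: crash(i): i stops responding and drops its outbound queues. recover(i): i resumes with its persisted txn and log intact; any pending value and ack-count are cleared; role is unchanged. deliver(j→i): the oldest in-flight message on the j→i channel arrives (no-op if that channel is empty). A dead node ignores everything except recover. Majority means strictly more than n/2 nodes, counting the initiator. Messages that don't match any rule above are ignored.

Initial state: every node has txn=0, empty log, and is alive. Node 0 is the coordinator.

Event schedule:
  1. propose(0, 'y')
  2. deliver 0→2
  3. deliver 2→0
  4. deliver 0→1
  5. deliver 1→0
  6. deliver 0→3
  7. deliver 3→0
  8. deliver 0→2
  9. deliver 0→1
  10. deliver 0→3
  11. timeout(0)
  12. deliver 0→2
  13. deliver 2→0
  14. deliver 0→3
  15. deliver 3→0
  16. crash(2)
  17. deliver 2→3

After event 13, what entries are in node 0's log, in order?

step 1 propose(0,'y'): 0={coor,t=1,log=-}
step 2 deliver 0→2: 2={part,t=1,log=-}
step 3 deliver 2→0: —
step 4 deliver 0→1: 1={part,t=1,log=-}
step 5 deliver 1→0: —
step 6 deliver 0→3: 3={part,t=1,log=-}
step 7 deliver 3→0: 0={coor,t=1,log=y}
step 8 deliver 0→2: 2={part,t=1,log=y}
step 9 deliver 0→1: 1={part,t=1,log=y}
step 10 deliver 0→3: 3={part,t=1,log=y}
step 11 timeout(0): 0={coor,t=2,log=y}
step 12 deliver 0→2: 2={part,t=2,log=y}
step 13 deliver 2→0: —

y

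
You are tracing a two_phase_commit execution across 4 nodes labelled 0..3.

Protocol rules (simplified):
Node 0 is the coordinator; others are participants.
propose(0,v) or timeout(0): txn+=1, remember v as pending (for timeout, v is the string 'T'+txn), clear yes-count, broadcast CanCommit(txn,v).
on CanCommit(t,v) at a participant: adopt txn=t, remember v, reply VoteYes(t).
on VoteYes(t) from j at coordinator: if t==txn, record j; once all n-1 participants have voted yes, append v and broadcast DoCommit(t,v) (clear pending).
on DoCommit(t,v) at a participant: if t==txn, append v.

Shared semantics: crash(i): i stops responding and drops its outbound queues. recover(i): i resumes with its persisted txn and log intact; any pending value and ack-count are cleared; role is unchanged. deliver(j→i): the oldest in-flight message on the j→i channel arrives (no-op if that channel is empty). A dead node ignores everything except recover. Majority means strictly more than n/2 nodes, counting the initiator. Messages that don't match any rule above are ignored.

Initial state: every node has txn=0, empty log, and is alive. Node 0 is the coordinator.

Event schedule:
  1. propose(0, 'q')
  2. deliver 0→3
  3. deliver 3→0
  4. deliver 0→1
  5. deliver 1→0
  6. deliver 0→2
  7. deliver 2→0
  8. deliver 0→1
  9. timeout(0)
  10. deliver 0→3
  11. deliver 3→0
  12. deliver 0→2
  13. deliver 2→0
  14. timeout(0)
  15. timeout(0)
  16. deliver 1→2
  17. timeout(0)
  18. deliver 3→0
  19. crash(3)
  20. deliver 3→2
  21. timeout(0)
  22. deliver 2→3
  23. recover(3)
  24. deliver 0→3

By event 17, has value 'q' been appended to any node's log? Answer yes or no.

yes

[1] propose(0,'q') → N0(coor t1 [-])
[2] deliver 0→3 → N3(part t1 [-])
[3] deliver 3→0 → ∅
[4] deliver 0→1 → N1(part t1 [-])
[5] deliver 1→0 → ∅
[6] deliver 0→2 → N2(part t1 [-])
[7] deliver 2→0 → N0(coor t1 [q])
[8] deliver 0→1 → N1(part t1 [q])
[9] timeout(0) → N0(coor t2 [q])
[10] deliver 0→3 → N3(part t1 [q])
[11] deliver 3→0 → ∅
[12] deliver 0→2 → N2(part t1 [q])
[13] deliver 2→0 → ∅
[14] timeout(0) → N0(coor t3 [q])
[15] timeout(0) → N0(coor t4 [q])
[16] deliver 1→2 → ∅
[17] timeout(0) → N0(coor t5 [q])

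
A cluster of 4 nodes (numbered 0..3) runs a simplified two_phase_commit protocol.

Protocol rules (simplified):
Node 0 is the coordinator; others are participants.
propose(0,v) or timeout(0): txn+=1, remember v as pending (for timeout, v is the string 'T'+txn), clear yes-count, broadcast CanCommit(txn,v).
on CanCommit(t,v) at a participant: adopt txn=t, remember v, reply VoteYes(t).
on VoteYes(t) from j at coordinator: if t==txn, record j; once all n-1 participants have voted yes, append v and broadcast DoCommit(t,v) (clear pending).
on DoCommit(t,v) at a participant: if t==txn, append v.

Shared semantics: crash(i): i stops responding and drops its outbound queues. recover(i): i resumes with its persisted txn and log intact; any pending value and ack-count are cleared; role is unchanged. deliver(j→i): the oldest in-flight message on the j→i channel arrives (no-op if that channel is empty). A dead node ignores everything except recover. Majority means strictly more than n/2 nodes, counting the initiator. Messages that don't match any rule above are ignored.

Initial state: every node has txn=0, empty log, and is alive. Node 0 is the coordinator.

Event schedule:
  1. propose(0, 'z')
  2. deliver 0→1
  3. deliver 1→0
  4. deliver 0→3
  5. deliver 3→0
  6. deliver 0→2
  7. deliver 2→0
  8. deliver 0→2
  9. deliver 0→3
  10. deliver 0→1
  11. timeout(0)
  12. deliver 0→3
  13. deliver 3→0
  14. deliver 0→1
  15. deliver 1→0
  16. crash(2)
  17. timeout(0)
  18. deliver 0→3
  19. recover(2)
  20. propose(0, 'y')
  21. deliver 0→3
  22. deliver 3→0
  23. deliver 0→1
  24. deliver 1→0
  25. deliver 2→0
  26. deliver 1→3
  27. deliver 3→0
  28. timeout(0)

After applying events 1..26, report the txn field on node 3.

4

1. propose(0,'z'):  <0:coor t1 ->
2. deliver 0→1:  <1:part t1 ->
3. deliver 1→0:  nop
4. deliver 0→3:  <3:part t1 ->
5. deliver 3→0:  nop
6. deliver 0→2:  <2:part t1 ->
7. deliver 2→0:  <0:coor t1 z>
8. deliver 0→2:  <2:part t1 z>
9. deliver 0→3:  <3:part t1 z>
10. deliver 0→1:  <1:part t1 z>
11. timeout(0):  <0:coor t2 z>
12. deliver 0→3:  <3:part t2 z>
13. deliver 3→0:  nop
14. deliver 0→1:  <1:part t2 z>
15. deliver 1→0:  nop
16. crash(2):  <2:✗part t1 z>
17. timeout(0):  <0:coor t3 z>
18. deliver 0→3:  <3:part t3 z>
19. recover(2):  <2:part t1 z>
20. propose(0,'y'):  <0:coor t4 z>
21. deliver 0→3:  <3:part t4 z>
22. deliver 3→0:  nop
23. deliver 0→1:  <1:part t3 z>
24. deliver 1→0:  nop
25. deliver 2→0:  nop
26. deliver 1→3:  nop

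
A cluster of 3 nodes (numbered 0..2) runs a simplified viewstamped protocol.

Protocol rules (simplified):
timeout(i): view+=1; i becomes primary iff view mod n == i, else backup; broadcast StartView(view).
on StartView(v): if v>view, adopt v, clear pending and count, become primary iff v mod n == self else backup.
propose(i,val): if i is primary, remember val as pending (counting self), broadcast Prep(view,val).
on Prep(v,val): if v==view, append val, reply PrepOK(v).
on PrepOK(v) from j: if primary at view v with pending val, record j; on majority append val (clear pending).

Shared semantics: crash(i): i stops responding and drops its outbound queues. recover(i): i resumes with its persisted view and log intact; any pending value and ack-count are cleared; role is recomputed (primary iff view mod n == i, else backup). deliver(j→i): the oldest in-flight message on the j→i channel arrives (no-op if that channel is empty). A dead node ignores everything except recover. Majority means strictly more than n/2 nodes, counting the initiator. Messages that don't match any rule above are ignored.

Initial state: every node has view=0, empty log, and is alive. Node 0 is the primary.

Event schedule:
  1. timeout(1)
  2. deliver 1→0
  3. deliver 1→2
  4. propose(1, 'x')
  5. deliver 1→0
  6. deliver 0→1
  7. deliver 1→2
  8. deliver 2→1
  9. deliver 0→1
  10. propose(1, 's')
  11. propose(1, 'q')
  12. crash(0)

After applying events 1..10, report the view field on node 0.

1

step 1 timeout(1): 1={prim,v=1,log=-}
step 2 deliver 1→0: 0={back,v=1,log=-}
step 3 deliver 1→2: 2={back,v=1,log=-}
step 4 propose(1,'x'): —
step 5 deliver 1→0: 0={back,v=1,log=x}
step 6 deliver 0→1: 1={prim,v=1,log=x}
step 7 deliver 1→2: 2={back,v=1,log=x}
step 8 deliver 2→1: —
step 9 deliver 0→1: —
step 10 propose(1,'s'): —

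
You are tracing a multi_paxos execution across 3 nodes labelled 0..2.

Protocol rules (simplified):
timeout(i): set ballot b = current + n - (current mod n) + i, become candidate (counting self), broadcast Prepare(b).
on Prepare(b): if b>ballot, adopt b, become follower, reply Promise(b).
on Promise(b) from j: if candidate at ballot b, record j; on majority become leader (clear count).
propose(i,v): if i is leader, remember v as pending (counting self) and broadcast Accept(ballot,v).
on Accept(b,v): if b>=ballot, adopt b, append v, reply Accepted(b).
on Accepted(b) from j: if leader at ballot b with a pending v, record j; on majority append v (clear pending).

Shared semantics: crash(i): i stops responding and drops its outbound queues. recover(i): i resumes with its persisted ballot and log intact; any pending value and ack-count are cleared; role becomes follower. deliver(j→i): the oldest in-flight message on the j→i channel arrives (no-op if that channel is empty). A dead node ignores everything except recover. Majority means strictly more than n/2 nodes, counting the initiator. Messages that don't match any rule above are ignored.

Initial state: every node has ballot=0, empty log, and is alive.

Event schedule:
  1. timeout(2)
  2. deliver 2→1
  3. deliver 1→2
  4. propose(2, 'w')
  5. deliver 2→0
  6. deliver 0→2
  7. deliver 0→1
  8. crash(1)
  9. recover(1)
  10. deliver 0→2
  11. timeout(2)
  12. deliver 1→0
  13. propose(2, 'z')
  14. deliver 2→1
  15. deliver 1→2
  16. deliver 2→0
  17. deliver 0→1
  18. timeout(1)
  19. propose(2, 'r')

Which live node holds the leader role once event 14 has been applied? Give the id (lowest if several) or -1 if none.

-1

e1 timeout(2): 2[cand,b=5,-]
e2 deliver 2→1: 1[foll,b=5,-]
e3 deliver 1→2: 2[lead,b=5,-]
e4 propose(2,'w'): ·
e5 deliver 2→0: 0[foll,b=5,-]
e6 deliver 0→2: ·
e7 deliver 0→1: ·
e8 crash(1): 1[✗foll,b=5,-]
e9 recover(1): 1[foll,b=5,-]
e10 deliver 0→2: ·
e11 timeout(2): 2[cand,b=8,-]
e12 deliver 1→0: ·
e13 propose(2,'z'): ·
e14 deliver 2→1: 1[foll,b=5,w]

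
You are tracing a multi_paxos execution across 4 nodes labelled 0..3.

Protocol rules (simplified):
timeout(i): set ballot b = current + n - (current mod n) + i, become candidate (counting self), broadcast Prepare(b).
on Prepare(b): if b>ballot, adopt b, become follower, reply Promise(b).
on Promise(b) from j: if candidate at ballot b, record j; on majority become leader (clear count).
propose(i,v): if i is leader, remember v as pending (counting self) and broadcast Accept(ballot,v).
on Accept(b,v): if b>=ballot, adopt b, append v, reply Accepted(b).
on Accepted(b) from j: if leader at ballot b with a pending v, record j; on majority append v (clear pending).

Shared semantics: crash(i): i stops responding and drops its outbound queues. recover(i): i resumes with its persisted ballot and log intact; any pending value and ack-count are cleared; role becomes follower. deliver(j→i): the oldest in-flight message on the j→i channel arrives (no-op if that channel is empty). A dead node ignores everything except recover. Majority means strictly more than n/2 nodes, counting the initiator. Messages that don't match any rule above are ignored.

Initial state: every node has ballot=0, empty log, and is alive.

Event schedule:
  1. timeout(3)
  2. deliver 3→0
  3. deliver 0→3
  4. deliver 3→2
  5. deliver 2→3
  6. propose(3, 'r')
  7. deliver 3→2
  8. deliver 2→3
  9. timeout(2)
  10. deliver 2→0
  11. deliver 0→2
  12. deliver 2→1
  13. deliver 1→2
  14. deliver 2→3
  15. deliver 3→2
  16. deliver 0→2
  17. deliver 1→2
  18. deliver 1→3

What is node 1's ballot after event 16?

10

step 1 timeout(3): 3={cand,b=7,log=-}
step 2 deliver 3→0: 0={foll,b=7,log=-}
step 3 deliver 0→3: —
step 4 deliver 3→2: 2={foll,b=7,log=-}
step 5 deliver 2→3: 3={lead,b=7,log=-}
step 6 propose(3,'r'): —
step 7 deliver 3→2: 2={foll,b=7,log=r}
step 8 deliver 2→3: —
step 9 timeout(2): 2={cand,b=10,log=r}
step 10 deliver 2→0: 0={foll,b=10,log=-}
step 11 deliver 0→2: —
step 12 deliver 2→1: 1={foll,b=10,log=-}
step 13 deliver 1→2: 2={lead,b=10,log=r}
step 14 deliver 2→3: 3={foll,b=10,log=-}
step 15 deliver 3→2: —
step 16 deliver 0→2: —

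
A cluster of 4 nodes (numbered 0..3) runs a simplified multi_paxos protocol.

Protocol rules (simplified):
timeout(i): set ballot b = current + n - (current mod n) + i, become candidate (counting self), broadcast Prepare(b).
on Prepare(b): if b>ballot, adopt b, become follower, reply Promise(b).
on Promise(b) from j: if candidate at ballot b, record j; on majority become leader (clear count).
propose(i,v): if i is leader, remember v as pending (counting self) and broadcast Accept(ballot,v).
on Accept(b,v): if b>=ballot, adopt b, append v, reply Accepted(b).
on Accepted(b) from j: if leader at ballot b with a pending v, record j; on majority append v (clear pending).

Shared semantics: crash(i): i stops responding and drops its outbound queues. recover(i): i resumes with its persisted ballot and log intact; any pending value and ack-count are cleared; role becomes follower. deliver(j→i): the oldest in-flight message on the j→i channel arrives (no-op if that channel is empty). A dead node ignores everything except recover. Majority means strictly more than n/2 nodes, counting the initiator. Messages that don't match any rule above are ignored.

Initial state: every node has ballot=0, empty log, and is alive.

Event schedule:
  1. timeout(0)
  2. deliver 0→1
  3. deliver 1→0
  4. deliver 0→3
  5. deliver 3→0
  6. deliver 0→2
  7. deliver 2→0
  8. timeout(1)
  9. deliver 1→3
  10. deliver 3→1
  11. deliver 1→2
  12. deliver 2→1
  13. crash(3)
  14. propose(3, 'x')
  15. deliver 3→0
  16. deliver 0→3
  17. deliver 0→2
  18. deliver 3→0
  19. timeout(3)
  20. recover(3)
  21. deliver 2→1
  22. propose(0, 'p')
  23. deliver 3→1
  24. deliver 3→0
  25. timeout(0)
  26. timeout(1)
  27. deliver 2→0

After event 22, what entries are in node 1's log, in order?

e1 timeout(0): 0[cand,b=4,-]
e2 deliver 0→1: 1[foll,b=4,-]
e3 deliver 1→0: ·
e4 deliver 0→3: 3[foll,b=4,-]
e5 deliver 3→0: 0[lead,b=4,-]
e6 deliver 0→2: 2[foll,b=4,-]
e7 deliver 2→0: ·
e8 timeout(1): 1[cand,b=9,-]
e9 deliver 1→3: 3[foll,b=9,-]
e10 deliver 3→1: ·
e11 deliver 1→2: 2[foll,b=9,-]
e12 deliver 2→1: 1[lead,b=9,-]
e13 crash(3): 3[✗foll,b=9,-]
e14 propose(3,'x'): ·
e15 deliver 3→0: ·
e16 deliver 0→3: ·
e17 deliver 0→2: ·
e18 deliver 3→0: ·
e19 timeout(3): ·
e20 recover(3): 3[foll,b=9,-]
e21 deliver 2→1: ·
e22 propose(0,'p'): ·

empty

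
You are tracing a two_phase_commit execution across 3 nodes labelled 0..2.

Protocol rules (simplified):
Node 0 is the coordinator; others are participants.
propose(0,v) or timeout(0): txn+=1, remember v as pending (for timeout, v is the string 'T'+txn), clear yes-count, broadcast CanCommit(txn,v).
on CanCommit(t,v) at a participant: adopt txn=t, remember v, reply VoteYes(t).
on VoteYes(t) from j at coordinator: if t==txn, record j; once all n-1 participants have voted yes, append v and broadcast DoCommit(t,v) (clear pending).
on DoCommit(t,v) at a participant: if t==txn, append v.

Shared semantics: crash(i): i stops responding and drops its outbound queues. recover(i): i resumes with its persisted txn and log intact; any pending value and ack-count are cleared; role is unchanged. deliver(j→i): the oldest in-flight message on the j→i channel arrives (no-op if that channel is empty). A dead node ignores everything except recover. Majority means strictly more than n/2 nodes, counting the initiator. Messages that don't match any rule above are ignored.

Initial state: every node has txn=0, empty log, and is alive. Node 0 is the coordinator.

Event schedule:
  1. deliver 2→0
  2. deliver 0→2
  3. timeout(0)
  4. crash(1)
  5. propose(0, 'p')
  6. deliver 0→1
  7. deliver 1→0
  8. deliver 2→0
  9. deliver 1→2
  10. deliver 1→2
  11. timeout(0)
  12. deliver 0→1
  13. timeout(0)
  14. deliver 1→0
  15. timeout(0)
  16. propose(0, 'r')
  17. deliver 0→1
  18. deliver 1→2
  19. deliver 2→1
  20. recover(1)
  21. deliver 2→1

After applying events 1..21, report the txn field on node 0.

6

[1] deliver 2→0 → ∅
[2] deliver 0→2 → ∅
[3] timeout(0) → N0(coor t1 [-])
[4] crash(1) → N1(✗part t0 [-])
[5] propose(0,'p') → N0(coor t2 [-])
[6] deliver 0→1 → ∅
[7] deliver 1→0 → ∅
[8] deliver 2→0 → ∅
[9] deliver 1→2 → ∅
[10] deliver 1→2 → ∅
[11] timeout(0) → N0(coor t3 [-])
[12] deliver 0→1 → ∅
[13] timeout(0) → N0(coor t4 [-])
[14] deliver 1→0 → ∅
[15] timeout(0) → N0(coor t5 [-])
[16] propose(0,'r') → N0(coor t6 [-])
[17] deliver 0→1 → ∅
[18] deliver 1→2 → ∅
[19] deliver 2→1 → ∅
[20] recover(1) → N1(part t0 [-])
[21] deliver 2→1 → ∅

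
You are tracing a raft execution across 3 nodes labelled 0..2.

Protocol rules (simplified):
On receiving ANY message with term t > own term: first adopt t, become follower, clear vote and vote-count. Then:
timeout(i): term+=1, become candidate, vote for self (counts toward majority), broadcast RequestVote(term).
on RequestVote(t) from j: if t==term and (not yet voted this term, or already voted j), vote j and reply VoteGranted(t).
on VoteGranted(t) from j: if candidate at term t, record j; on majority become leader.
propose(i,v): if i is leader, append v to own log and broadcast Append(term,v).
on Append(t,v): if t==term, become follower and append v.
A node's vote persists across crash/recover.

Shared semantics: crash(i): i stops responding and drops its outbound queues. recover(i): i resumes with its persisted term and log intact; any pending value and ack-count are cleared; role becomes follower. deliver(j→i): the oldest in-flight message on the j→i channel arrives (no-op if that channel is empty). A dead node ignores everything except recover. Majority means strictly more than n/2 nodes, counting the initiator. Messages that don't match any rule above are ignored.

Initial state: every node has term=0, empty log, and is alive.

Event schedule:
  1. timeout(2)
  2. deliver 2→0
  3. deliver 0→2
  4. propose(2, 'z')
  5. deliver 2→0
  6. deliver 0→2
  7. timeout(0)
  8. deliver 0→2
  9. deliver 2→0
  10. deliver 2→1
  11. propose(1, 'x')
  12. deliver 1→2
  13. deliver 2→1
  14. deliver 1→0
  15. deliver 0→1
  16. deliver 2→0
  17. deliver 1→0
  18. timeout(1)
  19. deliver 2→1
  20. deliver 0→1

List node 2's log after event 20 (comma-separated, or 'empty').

z

[1] timeout(2) → N2(cand t1 [-])
[2] deliver 2→0 → N0(foll t1 [-])
[3] deliver 0→2 → N2(lead t1 [-])
[4] propose(2,'z') → N2(lead t1 [z])
[5] deliver 2→0 → N0(foll t1 [z])
[6] deliver 0→2 → ∅
[7] timeout(0) → N0(cand t2 [z])
[8] deliver 0→2 → N2(foll t2 [z])
[9] deliver 2→0 → N0(lead t2 [z])
[10] deliver 2→1 → N1(foll t1 [-])
[11] propose(1,'x') → ∅
[12] deliver 1→2 → ∅
[13] deliver 2→1 → N1(foll t1 [z])
[14] deliver 1→0 → ∅
[15] deliver 0→1 → N1(foll t2 [z])
[16] deliver 2→0 → ∅
[17] deliver 1→0 → ∅
[18] timeout(1) → N1(cand t3 [z])
[19] deliver 2→1 → ∅
[20] deliver 0→1 → ∅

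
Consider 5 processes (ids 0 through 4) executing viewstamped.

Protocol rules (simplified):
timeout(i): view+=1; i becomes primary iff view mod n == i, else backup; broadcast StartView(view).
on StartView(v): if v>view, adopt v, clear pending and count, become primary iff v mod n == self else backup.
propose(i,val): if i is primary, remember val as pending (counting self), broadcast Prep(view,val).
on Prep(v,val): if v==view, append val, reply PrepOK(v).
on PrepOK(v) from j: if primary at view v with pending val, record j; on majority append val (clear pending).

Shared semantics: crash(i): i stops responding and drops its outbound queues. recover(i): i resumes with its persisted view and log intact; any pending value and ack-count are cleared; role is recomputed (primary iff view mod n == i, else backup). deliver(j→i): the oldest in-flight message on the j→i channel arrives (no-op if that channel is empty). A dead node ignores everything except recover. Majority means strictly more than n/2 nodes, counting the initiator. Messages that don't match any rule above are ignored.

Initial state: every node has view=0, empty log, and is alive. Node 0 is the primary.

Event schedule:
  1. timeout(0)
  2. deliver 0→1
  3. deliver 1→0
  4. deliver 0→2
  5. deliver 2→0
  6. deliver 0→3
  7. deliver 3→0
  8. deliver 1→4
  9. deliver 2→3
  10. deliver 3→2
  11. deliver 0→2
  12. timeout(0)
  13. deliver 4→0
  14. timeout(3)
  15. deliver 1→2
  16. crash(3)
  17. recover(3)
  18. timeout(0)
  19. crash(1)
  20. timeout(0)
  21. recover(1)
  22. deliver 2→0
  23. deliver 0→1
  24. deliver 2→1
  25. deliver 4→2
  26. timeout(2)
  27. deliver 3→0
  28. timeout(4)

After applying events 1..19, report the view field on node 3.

after 1 — timeout(0): n0:back/v1/[-]
after 2 — deliver 0→1: n1:prim/v1/[-]
after 3 — deliver 1→0: ·
after 4 — deliver 0→2: n2:back/v1/[-]
after 5 — deliver 2→0: ·
after 6 — deliver 0→3: n3:back/v1/[-]
after 7 — deliver 3→0: ·
after 8 — deliver 1→4: ·
after 9 — deliver 2→3: ·
after 10 — deliver 3→2: ·
after 11 — deliver 0→2: ·
after 12 — timeout(0): n0:back/v2/[-]
after 13 — deliver 4→0: ·
after 14 — timeout(3): n3:back/v2/[-]
after 15 — deliver 1→2: ·
after 16 — crash(3): n3:✗back/v2/[-]
after 17 — recover(3): n3:back/v2/[-]
after 18 — timeout(0): n0:back/v3/[-]
after 19 — crash(1): n1:✗prim/v1/[-]

2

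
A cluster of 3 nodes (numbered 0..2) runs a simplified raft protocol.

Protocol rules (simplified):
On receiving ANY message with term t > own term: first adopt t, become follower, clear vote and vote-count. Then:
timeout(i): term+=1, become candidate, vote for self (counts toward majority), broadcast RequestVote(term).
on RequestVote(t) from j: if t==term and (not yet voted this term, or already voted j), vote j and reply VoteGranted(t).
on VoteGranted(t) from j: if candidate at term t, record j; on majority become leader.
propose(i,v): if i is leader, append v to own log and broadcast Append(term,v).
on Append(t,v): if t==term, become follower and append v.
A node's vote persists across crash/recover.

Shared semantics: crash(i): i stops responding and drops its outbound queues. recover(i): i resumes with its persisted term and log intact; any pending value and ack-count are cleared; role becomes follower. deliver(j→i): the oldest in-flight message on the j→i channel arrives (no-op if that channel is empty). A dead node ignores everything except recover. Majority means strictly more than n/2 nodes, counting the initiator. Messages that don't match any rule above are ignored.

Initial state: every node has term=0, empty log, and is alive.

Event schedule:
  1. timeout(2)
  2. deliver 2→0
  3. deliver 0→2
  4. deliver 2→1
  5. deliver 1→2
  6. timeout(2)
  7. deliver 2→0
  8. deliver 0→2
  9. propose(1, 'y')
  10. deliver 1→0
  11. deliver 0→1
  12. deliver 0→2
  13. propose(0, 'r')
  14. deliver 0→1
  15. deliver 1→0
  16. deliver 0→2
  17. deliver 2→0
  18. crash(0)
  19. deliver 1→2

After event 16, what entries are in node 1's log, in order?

empty

[1] timeout(2) → N2(cand t1 [-])
[2] deliver 2→0 → N0(foll t1 [-])
[3] deliver 0→2 → N2(lead t1 [-])
[4] deliver 2→1 → N1(foll t1 [-])
[5] deliver 1→2 → ∅
[6] timeout(2) → N2(cand t2 [-])
[7] deliver 2→0 → N0(foll t2 [-])
[8] deliver 0→2 → N2(lead t2 [-])
[9] propose(1,'y') → ∅
[10] deliver 1→0 → ∅
[11] deliver 0→1 → ∅
[12] deliver 0→2 → ∅
[13] propose(0,'r') → ∅
[14] deliver 0→1 → ∅
[15] deliver 1→0 → ∅
[16] deliver 0→2 → ∅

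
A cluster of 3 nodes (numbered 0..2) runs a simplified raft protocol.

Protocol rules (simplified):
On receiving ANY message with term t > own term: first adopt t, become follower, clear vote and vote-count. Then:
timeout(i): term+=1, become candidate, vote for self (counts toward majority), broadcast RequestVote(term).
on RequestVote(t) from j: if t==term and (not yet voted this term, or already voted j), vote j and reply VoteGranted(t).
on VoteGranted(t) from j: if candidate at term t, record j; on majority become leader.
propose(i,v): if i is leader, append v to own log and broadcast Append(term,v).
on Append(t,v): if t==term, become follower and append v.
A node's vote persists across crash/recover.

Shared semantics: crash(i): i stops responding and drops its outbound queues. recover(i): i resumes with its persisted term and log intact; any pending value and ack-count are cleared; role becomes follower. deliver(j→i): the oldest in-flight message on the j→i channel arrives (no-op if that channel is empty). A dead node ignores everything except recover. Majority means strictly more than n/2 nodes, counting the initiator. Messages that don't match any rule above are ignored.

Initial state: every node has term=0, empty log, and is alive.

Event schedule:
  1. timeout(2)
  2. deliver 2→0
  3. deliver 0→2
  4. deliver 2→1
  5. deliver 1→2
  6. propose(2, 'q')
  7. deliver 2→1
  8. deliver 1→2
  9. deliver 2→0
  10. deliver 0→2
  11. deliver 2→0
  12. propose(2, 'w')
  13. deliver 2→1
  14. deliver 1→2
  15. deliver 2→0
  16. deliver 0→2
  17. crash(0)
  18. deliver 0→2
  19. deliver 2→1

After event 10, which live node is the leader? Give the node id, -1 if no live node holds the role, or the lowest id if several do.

[1] timeout(2) → N2(cand t1 [-])
[2] deliver 2→0 → N0(foll t1 [-])
[3] deliver 0→2 → N2(lead t1 [-])
[4] deliver 2→1 → N1(foll t1 [-])
[5] deliver 1→2 → ∅
[6] propose(2,'q') → N2(lead t1 [q])
[7] deliver 2→1 → N1(foll t1 [q])
[8] deliver 1→2 → ∅
[9] deliver 2→0 → N0(foll t1 [q])
[10] deliver 0→2 → ∅

2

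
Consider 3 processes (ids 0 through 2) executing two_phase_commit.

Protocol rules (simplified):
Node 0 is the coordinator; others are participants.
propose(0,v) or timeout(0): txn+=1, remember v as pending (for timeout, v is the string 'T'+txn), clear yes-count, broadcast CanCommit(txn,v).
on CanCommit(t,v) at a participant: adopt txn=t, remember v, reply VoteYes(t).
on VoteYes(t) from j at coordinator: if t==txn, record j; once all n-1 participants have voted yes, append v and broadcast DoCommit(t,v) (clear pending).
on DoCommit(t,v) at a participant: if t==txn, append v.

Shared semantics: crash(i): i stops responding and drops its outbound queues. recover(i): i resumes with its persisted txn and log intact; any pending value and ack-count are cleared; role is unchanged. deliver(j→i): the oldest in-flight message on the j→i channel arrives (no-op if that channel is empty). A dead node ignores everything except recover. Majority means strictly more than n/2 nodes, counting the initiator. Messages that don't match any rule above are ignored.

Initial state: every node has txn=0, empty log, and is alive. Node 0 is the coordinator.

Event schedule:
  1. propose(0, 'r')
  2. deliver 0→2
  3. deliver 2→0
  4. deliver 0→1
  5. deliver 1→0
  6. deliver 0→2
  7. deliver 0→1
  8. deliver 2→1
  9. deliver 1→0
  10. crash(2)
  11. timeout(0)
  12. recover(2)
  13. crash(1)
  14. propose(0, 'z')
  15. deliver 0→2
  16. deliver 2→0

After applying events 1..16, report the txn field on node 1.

e1 propose(0,'r'): 0[coor,t=1,-]
e2 deliver 0→2: 2[part,t=1,-]
e3 deliver 2→0: ·
e4 deliver 0→1: 1[part,t=1,-]
e5 deliver 1→0: 0[coor,t=1,r]
e6 deliver 0→2: 2[part,t=1,r]
e7 deliver 0→1: 1[part,t=1,r]
e8 deliver 2→1: ·
e9 deliver 1→0: ·
e10 crash(2): 2[✗part,t=1,r]
e11 timeout(0): 0[coor,t=2,r]
e12 recover(2): 2[part,t=1,r]
e13 crash(1): 1[✗part,t=1,r]
e14 propose(0,'z'): 0[coor,t=3,r]
e15 deliver 0→2: 2[part,t=2,r]
e16 deliver 2→0: ·

1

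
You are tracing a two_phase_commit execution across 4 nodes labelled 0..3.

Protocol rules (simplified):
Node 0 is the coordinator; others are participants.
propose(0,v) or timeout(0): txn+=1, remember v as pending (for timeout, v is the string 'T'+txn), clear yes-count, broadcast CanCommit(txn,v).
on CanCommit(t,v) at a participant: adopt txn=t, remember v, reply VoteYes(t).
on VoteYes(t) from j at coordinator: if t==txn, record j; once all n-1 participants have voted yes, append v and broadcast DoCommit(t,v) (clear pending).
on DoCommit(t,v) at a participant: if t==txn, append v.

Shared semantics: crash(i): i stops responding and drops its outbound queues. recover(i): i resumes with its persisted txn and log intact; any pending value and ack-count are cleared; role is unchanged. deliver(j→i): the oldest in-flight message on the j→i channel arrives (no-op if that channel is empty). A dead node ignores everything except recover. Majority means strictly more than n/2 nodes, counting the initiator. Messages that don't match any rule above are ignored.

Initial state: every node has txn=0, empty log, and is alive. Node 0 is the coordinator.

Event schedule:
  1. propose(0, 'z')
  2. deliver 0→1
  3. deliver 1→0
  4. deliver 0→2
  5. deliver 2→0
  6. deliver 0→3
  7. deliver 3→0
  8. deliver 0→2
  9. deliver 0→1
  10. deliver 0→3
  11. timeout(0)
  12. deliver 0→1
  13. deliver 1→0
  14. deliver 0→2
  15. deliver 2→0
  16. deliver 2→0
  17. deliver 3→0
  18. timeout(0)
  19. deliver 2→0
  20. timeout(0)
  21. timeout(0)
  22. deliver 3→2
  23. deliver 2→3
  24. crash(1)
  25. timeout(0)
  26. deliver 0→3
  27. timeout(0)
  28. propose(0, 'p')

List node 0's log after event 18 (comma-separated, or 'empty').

step 1 propose(0,'z'): 0={coor,t=1,log=-}
step 2 deliver 0→1: 1={part,t=1,log=-}
step 3 deliver 1→0: —
step 4 deliver 0→2: 2={part,t=1,log=-}
step 5 deliver 2→0: —
step 6 deliver 0→3: 3={part,t=1,log=-}
step 7 deliver 3→0: 0={coor,t=1,log=z}
step 8 deliver 0→2: 2={part,t=1,log=z}
step 9 deliver 0→1: 1={part,t=1,log=z}
step 10 deliver 0→3: 3={part,t=1,log=z}
step 11 timeout(0): 0={coor,t=2,log=z}
step 12 deliver 0→1: 1={part,t=2,log=z}
step 13 deliver 1→0: —
step 14 deliver 0→2: 2={part,t=2,log=z}
step 15 deliver 2→0: —
step 16 deliver 2→0: —
step 17 deliver 3→0: —
step 18 timeout(0): 0={coor,t=3,log=z}

z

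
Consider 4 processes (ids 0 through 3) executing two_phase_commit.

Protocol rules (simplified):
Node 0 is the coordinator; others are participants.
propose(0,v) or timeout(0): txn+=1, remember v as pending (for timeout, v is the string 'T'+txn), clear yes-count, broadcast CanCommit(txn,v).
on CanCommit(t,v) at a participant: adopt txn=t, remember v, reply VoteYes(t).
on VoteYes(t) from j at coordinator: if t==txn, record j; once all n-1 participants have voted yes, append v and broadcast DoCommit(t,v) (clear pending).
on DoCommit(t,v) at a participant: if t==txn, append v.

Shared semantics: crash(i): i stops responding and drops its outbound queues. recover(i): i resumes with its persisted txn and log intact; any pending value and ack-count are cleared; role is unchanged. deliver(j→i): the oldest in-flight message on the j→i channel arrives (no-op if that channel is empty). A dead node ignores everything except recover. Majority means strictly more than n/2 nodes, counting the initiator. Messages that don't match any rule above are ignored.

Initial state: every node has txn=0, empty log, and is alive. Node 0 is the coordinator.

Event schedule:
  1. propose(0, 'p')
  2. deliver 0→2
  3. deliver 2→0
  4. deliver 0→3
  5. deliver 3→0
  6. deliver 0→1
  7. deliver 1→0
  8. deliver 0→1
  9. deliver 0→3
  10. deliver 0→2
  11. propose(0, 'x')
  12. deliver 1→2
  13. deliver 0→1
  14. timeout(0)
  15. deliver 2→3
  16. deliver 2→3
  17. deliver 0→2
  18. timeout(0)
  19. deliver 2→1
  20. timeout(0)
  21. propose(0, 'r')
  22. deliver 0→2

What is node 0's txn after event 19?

after 1 — propose(0,'p'): n0:coor/t1/[-]
after 2 — deliver 0→2: n2:part/t1/[-]
after 3 — deliver 2→0: ·
after 4 — deliver 0→3: n3:part/t1/[-]
after 5 — deliver 3→0: ·
after 6 — deliver 0→1: n1:part/t1/[-]
after 7 — deliver 1→0: n0:coor/t1/[p]
after 8 — deliver 0→1: n1:part/t1/[p]
after 9 — deliver 0→3: n3:part/t1/[p]
after 10 — deliver 0→2: n2:part/t1/[p]
after 11 — propose(0,'x'): n0:coor/t2/[p]
after 12 — deliver 1→2: ·
after 13 — deliver 0→1: n1:part/t2/[p]
after 14 — timeout(0): n0:coor/t3/[p]
after 15 — deliver 2→3: ·
after 16 — deliver 2→3: ·
after 17 — deliver 0→2: n2:part/t2/[p]
after 18 — timeout(0): n0:coor/t4/[p]
after 19 — deliver 2→1: ·

4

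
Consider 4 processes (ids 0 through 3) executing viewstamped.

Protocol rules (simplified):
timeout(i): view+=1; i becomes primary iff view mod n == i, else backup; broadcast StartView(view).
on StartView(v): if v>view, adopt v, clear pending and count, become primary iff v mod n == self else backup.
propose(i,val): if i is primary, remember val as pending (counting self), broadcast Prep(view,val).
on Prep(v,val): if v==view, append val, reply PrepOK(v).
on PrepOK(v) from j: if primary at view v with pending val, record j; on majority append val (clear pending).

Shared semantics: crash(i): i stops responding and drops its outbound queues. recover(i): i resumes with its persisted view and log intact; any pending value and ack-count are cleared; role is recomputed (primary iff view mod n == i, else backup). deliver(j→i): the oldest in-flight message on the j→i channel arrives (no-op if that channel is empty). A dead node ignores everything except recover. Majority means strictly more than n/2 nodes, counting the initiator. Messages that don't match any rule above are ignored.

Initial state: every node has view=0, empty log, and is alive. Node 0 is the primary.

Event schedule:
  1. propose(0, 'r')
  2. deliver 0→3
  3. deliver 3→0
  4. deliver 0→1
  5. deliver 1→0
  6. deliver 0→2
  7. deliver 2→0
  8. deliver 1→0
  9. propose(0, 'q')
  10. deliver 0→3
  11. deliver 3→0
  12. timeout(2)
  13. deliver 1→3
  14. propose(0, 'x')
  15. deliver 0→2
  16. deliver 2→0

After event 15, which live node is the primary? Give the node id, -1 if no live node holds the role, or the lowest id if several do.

0

1. propose(0,'r'):  nop
2. deliver 0→3:  <3:back v0 r>
3. deliver 3→0:  nop
4. deliver 0→1:  <1:back v0 r>
5. deliver 1→0:  <0:prim v0 r>
6. deliver 0→2:  <2:back v0 r>
7. deliver 2→0:  nop
8. deliver 1→0:  nop
9. propose(0,'q'):  nop
10. deliver 0→3:  <3:back v0 r,q>
11. deliver 3→0:  nop
12. timeout(2):  <2:back v1 r>
13. deliver 1→3:  nop
14. propose(0,'x'):  nop
15. deliver 0→2:  nop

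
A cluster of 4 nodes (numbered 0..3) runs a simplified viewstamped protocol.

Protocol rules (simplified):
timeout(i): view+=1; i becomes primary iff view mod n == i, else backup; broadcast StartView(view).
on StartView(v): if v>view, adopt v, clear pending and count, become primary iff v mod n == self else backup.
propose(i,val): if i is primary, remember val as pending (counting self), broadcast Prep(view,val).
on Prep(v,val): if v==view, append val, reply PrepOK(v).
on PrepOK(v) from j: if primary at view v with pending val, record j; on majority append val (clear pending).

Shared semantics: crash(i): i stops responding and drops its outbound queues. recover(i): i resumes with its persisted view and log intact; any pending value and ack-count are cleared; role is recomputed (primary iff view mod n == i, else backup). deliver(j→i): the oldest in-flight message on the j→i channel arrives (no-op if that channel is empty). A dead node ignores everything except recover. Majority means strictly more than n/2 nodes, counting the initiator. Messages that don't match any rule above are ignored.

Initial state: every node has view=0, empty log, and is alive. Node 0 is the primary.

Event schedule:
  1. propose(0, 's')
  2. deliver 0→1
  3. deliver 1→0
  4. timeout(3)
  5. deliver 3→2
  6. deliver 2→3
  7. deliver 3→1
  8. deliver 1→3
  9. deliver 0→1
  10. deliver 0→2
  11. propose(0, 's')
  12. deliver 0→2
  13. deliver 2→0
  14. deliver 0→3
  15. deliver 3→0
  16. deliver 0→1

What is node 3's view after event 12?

e1 propose(0,'s'): ·
e2 deliver 0→1: 1[back,v=0,s]
e3 deliver 1→0: ·
e4 timeout(3): 3[back,v=1,-]
e5 deliver 3→2: 2[back,v=1,-]
e6 deliver 2→3: ·
e7 deliver 3→1: 1[prim,v=1,s]
e8 deliver 1→3: ·
e9 deliver 0→1: ·
e10 deliver 0→2: ·
e11 propose(0,'s'): ·
e12 deliver 0→2: ·

1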